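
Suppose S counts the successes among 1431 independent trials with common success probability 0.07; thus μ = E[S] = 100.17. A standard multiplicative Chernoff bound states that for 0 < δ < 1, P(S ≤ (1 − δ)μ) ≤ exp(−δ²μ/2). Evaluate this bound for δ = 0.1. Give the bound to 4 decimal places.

Exponent = δ²μ/2 = 0.1²·100.17/2 = 0.5009.
Bound = exp(−0.5009) = 0.60602.

0.6060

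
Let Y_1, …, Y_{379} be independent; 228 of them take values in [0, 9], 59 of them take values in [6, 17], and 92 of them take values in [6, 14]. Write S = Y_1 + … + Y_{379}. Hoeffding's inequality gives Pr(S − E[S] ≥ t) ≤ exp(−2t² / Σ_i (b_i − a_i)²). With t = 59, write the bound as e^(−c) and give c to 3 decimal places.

0.221

Σ(b_i − a_i)² = 228·9² + 59·11² + 92·8² = 31495.
c = 2t² / 31495 = 2·59² / 31495 = 0.2211.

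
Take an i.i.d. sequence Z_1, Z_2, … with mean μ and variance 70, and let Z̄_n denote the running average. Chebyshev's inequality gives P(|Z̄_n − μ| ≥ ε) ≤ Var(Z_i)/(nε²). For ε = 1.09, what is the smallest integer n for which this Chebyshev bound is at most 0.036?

1637

Require 70/(n·1.09²) ≤ 0.036, i.e. n ≥ 70/(0.036·1.09²) = 1636.600.
The smallest integer n is 1637.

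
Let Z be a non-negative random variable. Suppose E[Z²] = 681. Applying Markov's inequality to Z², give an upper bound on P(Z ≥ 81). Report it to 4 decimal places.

Since Z ≥ 0, the event {Z ≥ 81} is the same as {Z² ≥ 6561}.
Markov's inequality applied to Z² gives P(Z² ≥ 6561) ≤ E[Z²]/6561 = 681/6561 = 0.1038.

0.1038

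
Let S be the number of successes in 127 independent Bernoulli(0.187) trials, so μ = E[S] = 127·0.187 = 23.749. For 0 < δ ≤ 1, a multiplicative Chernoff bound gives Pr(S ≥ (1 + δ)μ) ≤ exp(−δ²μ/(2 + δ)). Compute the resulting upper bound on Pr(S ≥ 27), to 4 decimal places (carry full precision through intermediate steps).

Write 27 = (1 + δ)μ, so δ = 27/23.749 − 1 = 0.13689…
Then the exponent is δ²μ/(2 + δ) = (27 − μ)² / (μ·(2 + δ)) = 0.208260.
Bound = exp(−0.208260) = 0.81200.

0.8120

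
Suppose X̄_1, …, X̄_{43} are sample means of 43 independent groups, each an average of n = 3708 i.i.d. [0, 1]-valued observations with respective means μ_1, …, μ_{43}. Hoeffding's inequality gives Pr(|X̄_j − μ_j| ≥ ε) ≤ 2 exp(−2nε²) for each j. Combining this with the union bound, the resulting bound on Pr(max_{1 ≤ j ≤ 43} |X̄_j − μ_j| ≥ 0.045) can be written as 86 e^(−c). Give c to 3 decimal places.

Union bound over the 43 events: Pr(max_{1 ≤ j ≤ 43} |X̄_j − μ_j| ≥ 0.045) ≤ 43·2·exp(−2nε²) = 86 exp(−2·3708·0.045²).
So c = 2·3708·0.045² = 15.0174.

15.017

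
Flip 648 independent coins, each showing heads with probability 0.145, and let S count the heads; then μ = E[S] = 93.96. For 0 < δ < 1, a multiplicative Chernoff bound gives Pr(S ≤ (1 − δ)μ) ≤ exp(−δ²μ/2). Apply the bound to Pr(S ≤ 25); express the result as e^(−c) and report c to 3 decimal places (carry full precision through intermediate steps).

25.306

Write 25 = (1 − δ)μ, so δ = 1 − 25/93.96 = 0.7339293…
Then the exponent is δ²μ/2 = (μ − 25)²/(2μ) = 25.305883.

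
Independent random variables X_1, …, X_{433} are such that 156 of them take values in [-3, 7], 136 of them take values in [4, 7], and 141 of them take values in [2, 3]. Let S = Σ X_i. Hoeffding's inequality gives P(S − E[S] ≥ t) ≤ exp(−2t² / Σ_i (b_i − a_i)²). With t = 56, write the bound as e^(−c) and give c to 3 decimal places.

Σ(b_i − a_i)² = 156·10² + 136·3² + 141·1² = 16965.
c = 2t² / 16965 = 2·56² / 16965 = 0.3697.

0.370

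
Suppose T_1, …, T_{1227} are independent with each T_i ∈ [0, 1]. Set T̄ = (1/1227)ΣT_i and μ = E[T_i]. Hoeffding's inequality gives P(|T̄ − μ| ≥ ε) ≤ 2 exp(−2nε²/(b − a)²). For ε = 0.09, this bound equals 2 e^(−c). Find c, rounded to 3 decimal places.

19.877

c = 2nε²/(b − a)² = 2·1227·0.09² / 1² = 19.8774.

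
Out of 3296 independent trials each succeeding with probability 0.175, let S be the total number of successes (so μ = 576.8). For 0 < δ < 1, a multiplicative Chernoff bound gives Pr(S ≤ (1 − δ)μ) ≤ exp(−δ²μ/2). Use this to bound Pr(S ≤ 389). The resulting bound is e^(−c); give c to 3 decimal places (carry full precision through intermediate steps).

Write 389 = (1 − δ)μ, so δ = 1 − 389/576.8 = 0.3255895…
Then the exponent is δ²μ/2 = (μ − 389)²/(2μ) = 30.572850.

30.573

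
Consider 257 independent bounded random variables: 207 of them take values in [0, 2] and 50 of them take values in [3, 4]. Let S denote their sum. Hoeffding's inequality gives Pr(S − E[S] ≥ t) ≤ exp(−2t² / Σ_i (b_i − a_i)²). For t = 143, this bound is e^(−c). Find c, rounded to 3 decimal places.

46.581

Σ(b_i − a_i)² = 207·2² + 50·1² = 878.
c = 2t² / 878 = 2·143² / 878 = 46.5809.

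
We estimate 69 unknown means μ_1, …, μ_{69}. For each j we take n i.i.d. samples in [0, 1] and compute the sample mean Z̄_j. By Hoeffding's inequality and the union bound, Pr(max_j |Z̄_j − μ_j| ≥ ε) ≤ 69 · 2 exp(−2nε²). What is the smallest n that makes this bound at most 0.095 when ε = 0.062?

948

Need 2·69·exp(−2nε²) ≤ 0.095, i.e. exp(−2nε²) ≤ 0.095/138.
So 2nε² ≥ ln(138/0.095) = 7.281132.
Hence n ≥ 7.281132/(2·0.062²) = 947.078.
The smallest integer n is 948.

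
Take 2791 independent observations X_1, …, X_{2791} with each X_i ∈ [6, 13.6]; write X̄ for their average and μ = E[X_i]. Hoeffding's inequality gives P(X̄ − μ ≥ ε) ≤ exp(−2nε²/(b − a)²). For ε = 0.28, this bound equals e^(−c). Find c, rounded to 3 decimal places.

7.577

c = 2nε²/(b − a)² = 2·2791·0.28² / 7.6² = 7.5767.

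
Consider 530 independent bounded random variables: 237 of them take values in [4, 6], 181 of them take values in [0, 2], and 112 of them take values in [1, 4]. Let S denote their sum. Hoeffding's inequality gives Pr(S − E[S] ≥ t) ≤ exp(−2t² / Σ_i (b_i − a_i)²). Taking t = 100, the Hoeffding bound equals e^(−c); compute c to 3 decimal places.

Σ(b_i − a_i)² = 237·2² + 181·2² + 112·3² = 2680.
c = 2t² / 2680 = 2·100² / 2680 = 7.4627.

7.463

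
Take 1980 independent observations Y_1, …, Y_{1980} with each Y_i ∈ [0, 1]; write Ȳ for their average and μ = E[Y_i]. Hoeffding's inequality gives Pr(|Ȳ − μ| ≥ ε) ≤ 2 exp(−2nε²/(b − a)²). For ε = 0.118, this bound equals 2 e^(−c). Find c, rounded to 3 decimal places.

55.139

c = 2nε²/(b − a)² = 2·1980·0.118² / 1² = 55.1390.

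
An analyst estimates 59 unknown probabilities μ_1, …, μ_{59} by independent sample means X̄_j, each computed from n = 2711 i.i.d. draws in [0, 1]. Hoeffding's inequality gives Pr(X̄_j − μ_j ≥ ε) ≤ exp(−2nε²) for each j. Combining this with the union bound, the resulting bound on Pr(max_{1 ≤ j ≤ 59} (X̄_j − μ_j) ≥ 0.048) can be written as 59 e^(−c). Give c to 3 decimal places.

Union bound over the 59 events: Pr(max_{1 ≤ j ≤ 59} (X̄_j − μ_j) ≥ 0.048) ≤ 59·exp(−2nε²) = 59 exp(−2·2711·0.048²).
So c = 2·2711·0.048² = 12.4923.

12.492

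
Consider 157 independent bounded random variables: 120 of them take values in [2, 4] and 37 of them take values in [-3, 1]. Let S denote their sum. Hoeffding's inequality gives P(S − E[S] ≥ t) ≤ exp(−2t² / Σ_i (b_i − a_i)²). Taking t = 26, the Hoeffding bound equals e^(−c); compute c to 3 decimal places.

1.261

Σ(b_i − a_i)² = 120·2² + 37·4² = 1072.
c = 2t² / 1072 = 2·26² / 1072 = 1.2612.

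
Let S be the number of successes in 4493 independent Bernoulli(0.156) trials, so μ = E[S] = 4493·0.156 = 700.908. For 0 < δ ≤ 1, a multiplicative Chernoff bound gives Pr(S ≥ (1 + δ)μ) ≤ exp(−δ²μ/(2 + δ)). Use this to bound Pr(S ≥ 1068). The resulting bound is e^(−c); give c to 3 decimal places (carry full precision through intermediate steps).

76.181

Write 1068 = (1 + δ)μ, so δ = 1068/700.908 − 1 = 0.5237378…
Then the exponent is δ²μ/(2 + δ) = (1068 − μ)² / (μ·(2 + δ)) = 76.180636.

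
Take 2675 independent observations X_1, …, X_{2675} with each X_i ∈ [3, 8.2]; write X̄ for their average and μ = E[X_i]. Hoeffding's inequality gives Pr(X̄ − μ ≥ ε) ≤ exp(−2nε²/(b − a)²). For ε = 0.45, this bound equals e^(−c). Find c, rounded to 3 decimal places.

40.066

c = 2nε²/(b − a)² = 2·2675·0.45² / 5.2² = 40.0656.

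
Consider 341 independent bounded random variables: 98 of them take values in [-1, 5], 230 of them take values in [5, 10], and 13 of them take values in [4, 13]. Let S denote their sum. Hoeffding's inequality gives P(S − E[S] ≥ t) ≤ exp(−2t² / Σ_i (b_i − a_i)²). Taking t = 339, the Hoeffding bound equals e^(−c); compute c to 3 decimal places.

Σ(b_i − a_i)² = 98·6² + 230·5² + 13·9² = 10331.
c = 2t² / 10331 = 2·339² / 10331 = 22.2478.

22.248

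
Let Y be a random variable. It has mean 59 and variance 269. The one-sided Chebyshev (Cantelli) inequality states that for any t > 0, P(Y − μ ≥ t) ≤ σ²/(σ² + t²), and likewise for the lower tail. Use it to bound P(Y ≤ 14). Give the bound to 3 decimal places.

0.117

Here σ² = 269 and t = 45, so σ² + t² = 2294.
Cantelli's bound: 269/2294 = 0.1173.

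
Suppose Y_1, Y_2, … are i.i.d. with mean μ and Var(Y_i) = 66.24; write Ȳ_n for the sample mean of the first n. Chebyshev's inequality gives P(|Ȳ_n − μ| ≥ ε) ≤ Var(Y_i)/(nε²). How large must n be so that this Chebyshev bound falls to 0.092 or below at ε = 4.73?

33

Require 66.24/(n·4.73²) ≤ 0.092, i.e. n ≥ 66.24/(0.092·4.73²) = 32.182.
The smallest integer n is 33.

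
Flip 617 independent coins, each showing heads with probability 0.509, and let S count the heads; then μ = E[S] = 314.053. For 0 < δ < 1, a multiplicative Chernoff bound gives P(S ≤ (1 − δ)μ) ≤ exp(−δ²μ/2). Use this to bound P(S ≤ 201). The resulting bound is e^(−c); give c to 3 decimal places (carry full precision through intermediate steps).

20.348

Write 201 = (1 − δ)μ, so δ = 1 − 201/314.053 = 0.3599806…
Then the exponent is δ²μ/2 = (μ − 201)²/(2μ) = 20.348446.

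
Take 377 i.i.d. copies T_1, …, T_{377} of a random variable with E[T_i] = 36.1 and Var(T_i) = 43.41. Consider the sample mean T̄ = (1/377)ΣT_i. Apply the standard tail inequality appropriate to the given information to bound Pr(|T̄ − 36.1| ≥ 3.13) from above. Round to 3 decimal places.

0.012

With mean and variance of each term known, Chebyshev's inequality bounds the deviation of the sum (or sample mean).
Var(T̄) = Var(T_i)/n = 43.41/377 = 0.11515.
Chebyshev: Pr(|T̄ − 36.1| ≥ 3.13) ≤ Var(T̄)/(3.13)² = 43.41/(377·3.13²) = 0.0118.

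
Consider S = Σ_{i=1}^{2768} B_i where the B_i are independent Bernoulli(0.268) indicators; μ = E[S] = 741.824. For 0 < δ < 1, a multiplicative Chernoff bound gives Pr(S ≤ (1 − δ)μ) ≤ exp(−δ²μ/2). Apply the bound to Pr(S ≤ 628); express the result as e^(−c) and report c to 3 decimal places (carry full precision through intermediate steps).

Write 628 = (1 − δ)μ, so δ = 1 − 628/741.824 = 0.153438…
Then the exponent is δ²μ/2 = (μ − 628)²/(2μ) = 8.732464.

8.732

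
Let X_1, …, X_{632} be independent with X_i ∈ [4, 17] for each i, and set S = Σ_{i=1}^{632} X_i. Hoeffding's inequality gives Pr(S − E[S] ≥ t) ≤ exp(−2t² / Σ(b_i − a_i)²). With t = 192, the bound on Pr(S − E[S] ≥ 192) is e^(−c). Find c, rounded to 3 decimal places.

Σ(b_i − a_i)² = 632·(13)² = 106808.
c = 2t²/106808 = 2·192²/106808 = 0.6903.

0.690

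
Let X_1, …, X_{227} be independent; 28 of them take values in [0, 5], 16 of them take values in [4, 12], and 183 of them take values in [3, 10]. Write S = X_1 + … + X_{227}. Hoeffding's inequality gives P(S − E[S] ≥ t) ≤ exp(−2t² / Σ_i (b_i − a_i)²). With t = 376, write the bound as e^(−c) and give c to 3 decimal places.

Σ(b_i − a_i)² = 28·5² + 16·8² + 183·7² = 10691.
c = 2t² / 10691 = 2·376² / 10691 = 26.4477.

26.448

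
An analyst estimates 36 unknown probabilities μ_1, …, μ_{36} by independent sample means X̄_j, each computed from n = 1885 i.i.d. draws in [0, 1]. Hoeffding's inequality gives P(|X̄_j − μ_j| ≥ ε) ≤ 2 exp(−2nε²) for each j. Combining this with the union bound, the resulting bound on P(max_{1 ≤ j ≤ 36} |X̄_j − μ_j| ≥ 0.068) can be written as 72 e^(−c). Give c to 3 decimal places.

Union bound over the 36 events: P(max_{1 ≤ j ≤ 36} |X̄_j − μ_j| ≥ 0.068) ≤ 36·2·exp(−2nε²) = 72 exp(−2·1885·0.068²).
So c = 2·1885·0.068² = 17.4325.

17.432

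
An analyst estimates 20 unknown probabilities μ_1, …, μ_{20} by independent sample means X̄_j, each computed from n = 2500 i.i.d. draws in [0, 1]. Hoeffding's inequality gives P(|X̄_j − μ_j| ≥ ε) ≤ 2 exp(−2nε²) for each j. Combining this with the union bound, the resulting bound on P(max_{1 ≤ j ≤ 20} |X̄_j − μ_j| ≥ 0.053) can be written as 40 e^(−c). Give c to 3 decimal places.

Union bound over the 20 events: P(max_{1 ≤ j ≤ 20} |X̄_j − μ_j| ≥ 0.053) ≤ 20·2·exp(−2nε²) = 40 exp(−2·2500·0.053²).
So c = 2·2500·0.053² = 14.0450.

14.045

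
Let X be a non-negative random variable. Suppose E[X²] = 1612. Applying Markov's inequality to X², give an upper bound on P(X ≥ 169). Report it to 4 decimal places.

0.0564

Since X ≥ 0, the event {X ≥ 169} is the same as {X² ≥ 28561}.
Markov's inequality applied to X² gives P(X² ≥ 28561) ≤ E[X²]/28561 = 1612/28561 = 0.0564.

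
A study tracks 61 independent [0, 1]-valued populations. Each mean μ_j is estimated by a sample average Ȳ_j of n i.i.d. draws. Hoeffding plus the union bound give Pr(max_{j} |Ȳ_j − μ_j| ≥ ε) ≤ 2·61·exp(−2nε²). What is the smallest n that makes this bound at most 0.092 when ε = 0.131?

210

Need 2·61·exp(−2nε²) ≤ 0.092, i.e. exp(−2nε²) ≤ 0.092/122.
So 2nε² ≥ ln(122/0.092) = 7.189988.
Hence n ≥ 7.189988/(2·0.131²) = 209.486.
The smallest integer n is 210.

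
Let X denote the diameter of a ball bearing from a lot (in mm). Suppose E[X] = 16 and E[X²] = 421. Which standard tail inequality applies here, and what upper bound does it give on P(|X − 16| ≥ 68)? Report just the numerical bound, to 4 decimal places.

The first two moments determine the variance, so Chebyshev's inequality is the sharpest standard bound available.
Var(X) = E[X²] − (E[X])² = 421 − 256 = 165.
Chebyshev's inequality: P(|X − μ| ≥ t) ≤ Var(X)/t² = 165/4624 = 0.0357.

0.0357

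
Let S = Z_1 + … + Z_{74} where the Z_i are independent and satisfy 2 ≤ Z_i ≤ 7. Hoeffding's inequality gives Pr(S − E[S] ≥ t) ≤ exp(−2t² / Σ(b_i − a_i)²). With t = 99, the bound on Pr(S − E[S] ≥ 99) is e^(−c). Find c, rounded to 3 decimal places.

Σ(b_i − a_i)² = 74·(5)² = 1850.
c = 2t²/1850 = 2·99²/1850 = 10.5957.

10.596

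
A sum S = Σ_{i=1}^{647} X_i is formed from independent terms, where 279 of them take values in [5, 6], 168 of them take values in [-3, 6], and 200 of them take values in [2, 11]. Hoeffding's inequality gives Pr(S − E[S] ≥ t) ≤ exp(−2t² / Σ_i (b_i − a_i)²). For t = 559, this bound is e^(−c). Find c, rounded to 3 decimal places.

20.772

Σ(b_i − a_i)² = 279·1² + 168·9² + 200·9² = 30087.
c = 2t² / 30087 = 2·559² / 30087 = 20.7718.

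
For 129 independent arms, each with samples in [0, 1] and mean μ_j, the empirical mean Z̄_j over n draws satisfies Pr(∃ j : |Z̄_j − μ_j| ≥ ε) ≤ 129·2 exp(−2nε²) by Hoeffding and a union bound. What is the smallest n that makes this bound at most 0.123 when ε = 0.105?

Need 2·129·exp(−2nε²) ≤ 0.123, i.e. exp(−2nε²) ≤ 0.123/258.
So 2nε² ≥ ln(258/0.123) = 7.648531.
Hence n ≥ 7.648531/(2·0.105²) = 346.872.
The smallest integer n is 347.

347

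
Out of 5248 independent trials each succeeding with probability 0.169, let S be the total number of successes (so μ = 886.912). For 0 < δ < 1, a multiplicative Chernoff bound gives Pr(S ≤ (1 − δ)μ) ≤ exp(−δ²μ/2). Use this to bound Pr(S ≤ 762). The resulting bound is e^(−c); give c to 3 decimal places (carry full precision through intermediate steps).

8.796

Write 762 = (1 − δ)μ, so δ = 1 − 762/886.912 = 0.1408392…
Then the exponent is δ²μ/2 = (μ − 762)²/(2μ) = 8.796255.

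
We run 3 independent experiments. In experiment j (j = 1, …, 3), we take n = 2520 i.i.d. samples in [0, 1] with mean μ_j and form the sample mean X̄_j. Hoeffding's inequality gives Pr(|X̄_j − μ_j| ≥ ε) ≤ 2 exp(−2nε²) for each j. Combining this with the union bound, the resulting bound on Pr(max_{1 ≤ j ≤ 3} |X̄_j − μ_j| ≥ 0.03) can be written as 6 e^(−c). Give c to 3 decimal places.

Union bound over the 3 events: Pr(max_{1 ≤ j ≤ 3} |X̄_j − μ_j| ≥ 0.03) ≤ 3·2·exp(−2nε²) = 6 exp(−2·2520·0.03²).
So c = 2·2520·0.03² = 4.5360.

4.536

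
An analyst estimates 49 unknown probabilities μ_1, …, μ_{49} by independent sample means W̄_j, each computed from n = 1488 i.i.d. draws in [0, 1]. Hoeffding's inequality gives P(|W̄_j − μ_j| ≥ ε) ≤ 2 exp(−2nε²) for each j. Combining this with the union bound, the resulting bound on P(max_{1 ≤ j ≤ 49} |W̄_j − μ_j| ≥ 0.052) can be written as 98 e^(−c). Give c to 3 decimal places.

Union bound over the 49 events: P(max_{1 ≤ j ≤ 49} |W̄_j − μ_j| ≥ 0.052) ≤ 49·2·exp(−2nε²) = 98 exp(−2·1488·0.052²).
So c = 2·1488·0.052² = 8.0471.

8.047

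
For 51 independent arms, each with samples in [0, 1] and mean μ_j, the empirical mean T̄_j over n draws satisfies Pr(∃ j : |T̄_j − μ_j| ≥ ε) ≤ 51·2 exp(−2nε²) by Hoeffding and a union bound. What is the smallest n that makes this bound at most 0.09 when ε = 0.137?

188

Need 2·51·exp(−2nε²) ≤ 0.09, i.e. exp(−2nε²) ≤ 0.09/102.
So 2nε² ≥ ln(102/0.09) = 7.032918.
Hence n ≥ 7.032918/(2·0.137²) = 187.355.
The smallest integer n is 188.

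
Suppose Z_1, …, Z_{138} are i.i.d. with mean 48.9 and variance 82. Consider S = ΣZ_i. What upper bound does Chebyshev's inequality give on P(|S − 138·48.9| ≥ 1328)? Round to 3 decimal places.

0.006

Var(S) = n·Var(Z_i) = 138·82 = 11316.
Chebyshev: P(|S − 138·48.9| ≥ 1328) ≤ Var(S)/1328² = 11316/1763584 = 0.0064.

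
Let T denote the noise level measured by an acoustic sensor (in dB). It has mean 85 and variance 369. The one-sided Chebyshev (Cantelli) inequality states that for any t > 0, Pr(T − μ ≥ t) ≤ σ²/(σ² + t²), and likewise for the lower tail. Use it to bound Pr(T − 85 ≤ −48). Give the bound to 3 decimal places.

Here σ² = 369 and t = 48, so σ² + t² = 2673.
Cantelli's bound: 369/2673 = 0.1380.

0.138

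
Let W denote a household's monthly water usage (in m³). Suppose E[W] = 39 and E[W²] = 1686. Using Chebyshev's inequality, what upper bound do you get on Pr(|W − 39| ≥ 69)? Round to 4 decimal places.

0.0347

Var(W) = E[W²] − (E[W])² = 1686 − 1521 = 165.
Chebyshev's inequality: Pr(|W − μ| ≥ t) ≤ Var(W)/t² = 165/4761 = 0.0347.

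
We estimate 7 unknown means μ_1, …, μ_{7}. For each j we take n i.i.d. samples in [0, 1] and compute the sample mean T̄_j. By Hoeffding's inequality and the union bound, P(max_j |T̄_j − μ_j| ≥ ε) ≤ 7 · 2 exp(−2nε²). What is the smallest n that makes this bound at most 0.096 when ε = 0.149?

Need 2·7·exp(−2nε²) ≤ 0.096, i.e. exp(−2nε²) ≤ 0.096/14.
So 2nε² ≥ ln(14/0.096) = 4.982464.
Hence n ≥ 4.982464/(2·0.149²) = 112.213.
The smallest integer n is 113.

113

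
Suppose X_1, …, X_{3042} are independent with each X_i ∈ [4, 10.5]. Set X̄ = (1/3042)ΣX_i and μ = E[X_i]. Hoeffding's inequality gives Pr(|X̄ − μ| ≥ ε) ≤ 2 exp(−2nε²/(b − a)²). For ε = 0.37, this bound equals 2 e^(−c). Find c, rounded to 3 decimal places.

c = 2nε²/(b − a)² = 2·3042·0.37² / 6.5² = 19.7136.

19.714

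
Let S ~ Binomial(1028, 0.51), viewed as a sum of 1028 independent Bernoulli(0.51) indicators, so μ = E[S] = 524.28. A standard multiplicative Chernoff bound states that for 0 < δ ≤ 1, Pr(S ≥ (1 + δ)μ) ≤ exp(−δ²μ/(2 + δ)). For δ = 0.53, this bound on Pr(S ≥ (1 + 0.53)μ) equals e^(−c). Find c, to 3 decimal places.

c = δ²μ/(2 + δ) = 0.53²·524.28/(2 + 0.53) = 58.2096.

58.210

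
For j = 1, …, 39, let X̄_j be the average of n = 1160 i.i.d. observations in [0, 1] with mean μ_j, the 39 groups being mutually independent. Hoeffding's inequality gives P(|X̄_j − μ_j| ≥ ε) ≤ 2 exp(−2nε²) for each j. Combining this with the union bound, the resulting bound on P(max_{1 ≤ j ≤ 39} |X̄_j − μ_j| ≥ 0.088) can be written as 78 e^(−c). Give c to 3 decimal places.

Union bound over the 39 events: P(max_{1 ≤ j ≤ 39} |X̄_j − μ_j| ≥ 0.088) ≤ 39·2·exp(−2nε²) = 78 exp(−2·1160·0.088²).
So c = 2·1160·0.088² = 17.9661.

17.966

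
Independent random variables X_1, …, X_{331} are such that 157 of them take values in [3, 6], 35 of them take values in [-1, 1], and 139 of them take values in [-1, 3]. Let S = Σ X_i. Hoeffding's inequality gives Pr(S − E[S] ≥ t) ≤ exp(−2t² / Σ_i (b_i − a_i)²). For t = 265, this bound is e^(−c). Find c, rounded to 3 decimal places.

37.186

Σ(b_i − a_i)² = 157·3² + 35·2² + 139·4² = 3777.
c = 2t² / 3777 = 2·265² / 3777 = 37.1856.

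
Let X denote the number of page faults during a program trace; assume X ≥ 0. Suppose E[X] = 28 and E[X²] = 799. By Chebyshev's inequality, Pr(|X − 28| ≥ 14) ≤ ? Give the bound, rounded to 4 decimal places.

0.0765

Var(X) = E[X²] − (E[X])² = 799 − 784 = 15.
Chebyshev's inequality: Pr(|X − μ| ≥ t) ≤ Var(X)/t² = 15/196 = 0.0765.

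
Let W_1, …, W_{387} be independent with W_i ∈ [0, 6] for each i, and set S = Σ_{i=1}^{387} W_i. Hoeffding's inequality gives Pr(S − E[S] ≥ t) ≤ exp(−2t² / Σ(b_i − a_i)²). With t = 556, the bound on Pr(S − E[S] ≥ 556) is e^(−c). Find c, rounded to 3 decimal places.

44.378

Σ(b_i − a_i)² = 387·(6)² = 13932.
c = 2t²/13932 = 2·556²/13932 = 44.3778.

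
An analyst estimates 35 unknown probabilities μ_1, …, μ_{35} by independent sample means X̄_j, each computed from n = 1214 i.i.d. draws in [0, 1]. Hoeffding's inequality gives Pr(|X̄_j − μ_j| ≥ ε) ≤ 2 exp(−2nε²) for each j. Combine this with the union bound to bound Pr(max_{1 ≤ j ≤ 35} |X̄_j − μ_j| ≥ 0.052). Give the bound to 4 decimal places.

Per-experiment Hoeffding bound: 2·exp(−2·1214·0.052²) = 2·exp(−6.56531) = 0.0028168.
Union bound over 35 events: 35·0.0028168 = 0.09859.

0.0986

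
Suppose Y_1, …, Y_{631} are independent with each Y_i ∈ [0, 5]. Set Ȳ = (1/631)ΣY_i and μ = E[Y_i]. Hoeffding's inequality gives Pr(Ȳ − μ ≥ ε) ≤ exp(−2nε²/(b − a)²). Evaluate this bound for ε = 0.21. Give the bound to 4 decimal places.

Exponent: 2nε²/(b − a)² = 2·631·0.21² / 5² = 2.22617.
Bound = exp(−2.22617) = 0.10794.

0.1079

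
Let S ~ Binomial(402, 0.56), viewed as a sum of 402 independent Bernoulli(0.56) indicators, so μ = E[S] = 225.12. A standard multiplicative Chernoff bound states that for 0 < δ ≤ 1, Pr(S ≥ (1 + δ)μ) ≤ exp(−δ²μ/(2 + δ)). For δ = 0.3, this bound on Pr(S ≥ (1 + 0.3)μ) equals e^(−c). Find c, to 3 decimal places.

c = δ²μ/(2 + δ) = 0.3²·225.12/(2 + 0.3) = 8.8090.

8.809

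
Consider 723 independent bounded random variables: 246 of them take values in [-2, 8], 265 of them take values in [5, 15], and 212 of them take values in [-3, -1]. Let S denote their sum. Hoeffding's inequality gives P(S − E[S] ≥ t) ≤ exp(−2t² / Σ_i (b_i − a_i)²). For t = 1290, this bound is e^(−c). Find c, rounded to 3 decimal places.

64.068

Σ(b_i − a_i)² = 246·10² + 265·10² + 212·2² = 51948.
c = 2t² / 51948 = 2·1290² / 51948 = 64.0679.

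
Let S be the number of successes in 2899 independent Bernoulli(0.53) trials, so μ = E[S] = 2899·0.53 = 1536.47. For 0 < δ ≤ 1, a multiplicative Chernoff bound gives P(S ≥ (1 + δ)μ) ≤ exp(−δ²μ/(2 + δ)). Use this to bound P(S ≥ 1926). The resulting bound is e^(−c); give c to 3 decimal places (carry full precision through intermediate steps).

43.822

Write 1926 = (1 + δ)μ, so δ = 1926/1536.47 − 1 = 0.2535227…
Then the exponent is δ²μ/(2 + δ) = (1926 − μ)² / (μ·(2 + δ)) = 43.822364.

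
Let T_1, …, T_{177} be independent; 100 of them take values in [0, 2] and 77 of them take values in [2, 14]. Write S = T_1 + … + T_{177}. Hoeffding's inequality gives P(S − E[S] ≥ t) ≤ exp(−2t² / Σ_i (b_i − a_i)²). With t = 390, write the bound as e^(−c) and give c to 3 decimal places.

26.480

Σ(b_i − a_i)² = 100·2² + 77·12² = 11488.
c = 2t² / 11488 = 2·390² / 11488 = 26.4798.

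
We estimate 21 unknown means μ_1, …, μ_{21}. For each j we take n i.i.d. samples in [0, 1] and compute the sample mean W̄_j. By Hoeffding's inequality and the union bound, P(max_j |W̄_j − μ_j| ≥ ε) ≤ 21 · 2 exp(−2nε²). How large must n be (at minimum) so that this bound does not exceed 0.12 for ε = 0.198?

Need 2·21·exp(−2nε²) ≤ 0.12, i.e. exp(−2nε²) ≤ 0.12/42.
So 2nε² ≥ ln(42/0.12) = 5.857933.
Hence n ≥ 5.857933/(2·0.198²) = 74.711.
The smallest integer n is 75.

75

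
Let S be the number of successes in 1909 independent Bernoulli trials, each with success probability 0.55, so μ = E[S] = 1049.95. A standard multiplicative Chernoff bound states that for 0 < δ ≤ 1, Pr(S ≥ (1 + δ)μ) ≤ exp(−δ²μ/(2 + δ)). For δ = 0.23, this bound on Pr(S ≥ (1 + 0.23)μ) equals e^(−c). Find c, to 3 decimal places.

c = δ²μ/(2 + δ) = 0.23²·1049.95/(2 + 0.23) = 24.9069.

24.907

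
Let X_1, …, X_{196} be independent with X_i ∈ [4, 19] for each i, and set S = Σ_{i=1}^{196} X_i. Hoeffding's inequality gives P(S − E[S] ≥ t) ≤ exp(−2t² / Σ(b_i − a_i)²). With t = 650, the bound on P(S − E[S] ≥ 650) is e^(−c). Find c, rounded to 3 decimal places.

Σ(b_i − a_i)² = 196·(15)² = 44100.
c = 2t²/44100 = 2·650²/44100 = 19.1610.

19.161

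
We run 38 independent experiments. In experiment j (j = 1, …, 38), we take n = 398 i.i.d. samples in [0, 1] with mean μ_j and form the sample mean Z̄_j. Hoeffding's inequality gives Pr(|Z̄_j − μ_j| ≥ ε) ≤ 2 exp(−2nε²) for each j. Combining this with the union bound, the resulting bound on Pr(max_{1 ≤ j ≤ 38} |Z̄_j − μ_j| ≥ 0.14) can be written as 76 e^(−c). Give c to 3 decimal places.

Union bound over the 38 events: Pr(max_{1 ≤ j ≤ 38} |Z̄_j − μ_j| ≥ 0.14) ≤ 38·2·exp(−2nε²) = 76 exp(−2·398·0.14²).
So c = 2·398·0.14² = 15.6016.

15.602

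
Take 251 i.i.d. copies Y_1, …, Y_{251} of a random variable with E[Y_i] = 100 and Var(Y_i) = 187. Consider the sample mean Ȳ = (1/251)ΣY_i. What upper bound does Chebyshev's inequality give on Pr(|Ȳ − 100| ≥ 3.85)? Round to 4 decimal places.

0.0503

Var(Ȳ) = Var(Y_i)/n = 187/251 = 0.74502.
Chebyshev: Pr(|Ȳ − 100| ≥ 3.85) ≤ Var(Ȳ)/(3.85)² = 187/(251·3.85²) = 0.0503.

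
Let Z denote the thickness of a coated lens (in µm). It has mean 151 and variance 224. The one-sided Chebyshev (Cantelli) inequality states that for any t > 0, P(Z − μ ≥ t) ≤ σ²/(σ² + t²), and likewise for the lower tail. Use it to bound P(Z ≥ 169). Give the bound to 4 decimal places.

Here σ² = 224 and t = 18, so σ² + t² = 548.
Cantelli's bound: 224/548 = 0.4088.

0.4088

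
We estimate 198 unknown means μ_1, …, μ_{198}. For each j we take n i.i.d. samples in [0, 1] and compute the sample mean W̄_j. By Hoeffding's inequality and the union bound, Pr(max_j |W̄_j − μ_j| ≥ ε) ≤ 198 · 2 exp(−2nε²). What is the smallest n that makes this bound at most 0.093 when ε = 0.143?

205

Need 2·198·exp(−2nε²) ≤ 0.093, i.e. exp(−2nε²) ≤ 0.093/396.
So 2nε² ≥ ln(396/0.093) = 8.356570.
Hence n ≥ 8.356570/(2·0.143²) = 204.327.
The smallest integer n is 205.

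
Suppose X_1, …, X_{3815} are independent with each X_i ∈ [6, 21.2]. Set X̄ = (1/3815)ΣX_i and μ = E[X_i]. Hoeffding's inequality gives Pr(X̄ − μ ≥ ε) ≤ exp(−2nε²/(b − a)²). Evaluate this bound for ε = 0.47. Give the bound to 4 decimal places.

0.0007

Exponent: 2nε²/(b − a)² = 2·3815·0.47² / 15.2² = 7.29513.
Bound = exp(−7.29513) = 0.00068.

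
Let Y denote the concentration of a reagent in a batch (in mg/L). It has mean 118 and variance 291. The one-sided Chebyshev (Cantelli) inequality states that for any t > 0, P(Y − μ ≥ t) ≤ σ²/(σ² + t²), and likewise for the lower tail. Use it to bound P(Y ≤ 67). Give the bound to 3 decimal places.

Here σ² = 291 and t = 51, so σ² + t² = 2892.
Cantelli's bound: 291/2892 = 0.1006.

0.101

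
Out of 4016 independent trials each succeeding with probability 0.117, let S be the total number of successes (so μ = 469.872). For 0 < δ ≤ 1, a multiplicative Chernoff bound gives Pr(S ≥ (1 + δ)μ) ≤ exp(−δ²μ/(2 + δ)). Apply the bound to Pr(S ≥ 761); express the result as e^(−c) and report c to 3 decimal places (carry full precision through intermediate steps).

Write 761 = (1 + δ)μ, so δ = 761/469.872 − 1 = 0.61959…
Then the exponent is δ²μ/(2 + δ) = (761 − μ)² / (μ·(2 + δ)) = 68.858104.

68.858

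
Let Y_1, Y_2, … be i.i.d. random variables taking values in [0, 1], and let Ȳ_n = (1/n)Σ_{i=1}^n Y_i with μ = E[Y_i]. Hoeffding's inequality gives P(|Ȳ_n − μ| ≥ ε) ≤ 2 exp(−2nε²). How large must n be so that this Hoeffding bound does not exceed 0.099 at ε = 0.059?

Require 2·exp(−2nε²) ≤ 0.099, i.e. 2nε² ≥ ln(2/0.099) = 3.005783.
So n ≥ 3.005783 / (2·0.059²) = 431.741.
The smallest integer n is 432.

432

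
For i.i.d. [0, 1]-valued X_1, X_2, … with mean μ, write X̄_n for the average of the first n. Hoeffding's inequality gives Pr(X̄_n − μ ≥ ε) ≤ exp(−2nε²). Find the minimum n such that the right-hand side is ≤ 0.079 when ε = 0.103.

Require exp(−2nε²) ≤ 0.079, i.e. 2nε² ≥ ln(1/0.079) = 2.538307.
So n ≥ 2.538307 / (2·0.103²) = 119.630.
The smallest integer n is 120.

120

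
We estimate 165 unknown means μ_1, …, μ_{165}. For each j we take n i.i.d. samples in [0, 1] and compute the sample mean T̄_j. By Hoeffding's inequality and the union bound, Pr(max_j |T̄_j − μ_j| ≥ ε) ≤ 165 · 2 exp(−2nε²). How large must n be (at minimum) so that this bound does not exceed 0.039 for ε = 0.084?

641

Need 2·165·exp(−2nε²) ≤ 0.039, i.e. exp(−2nε²) ≤ 0.039/330.
So 2nε² ≥ ln(330/0.039) = 9.043286.
Hence n ≥ 9.043286/(2·0.084²) = 640.822.
The smallest integer n is 641.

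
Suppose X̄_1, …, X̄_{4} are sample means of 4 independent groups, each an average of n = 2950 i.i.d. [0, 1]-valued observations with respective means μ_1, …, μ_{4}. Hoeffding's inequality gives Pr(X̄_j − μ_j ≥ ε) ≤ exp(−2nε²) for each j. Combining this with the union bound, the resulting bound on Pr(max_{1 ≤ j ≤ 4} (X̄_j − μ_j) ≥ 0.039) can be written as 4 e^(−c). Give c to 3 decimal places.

8.974

Union bound over the 4 events: Pr(max_{1 ≤ j ≤ 4} (X̄_j − μ_j) ≥ 0.039) ≤ 4·exp(−2nε²) = 4 exp(−2·2950·0.039²).
So c = 2·2950·0.039² = 8.9739.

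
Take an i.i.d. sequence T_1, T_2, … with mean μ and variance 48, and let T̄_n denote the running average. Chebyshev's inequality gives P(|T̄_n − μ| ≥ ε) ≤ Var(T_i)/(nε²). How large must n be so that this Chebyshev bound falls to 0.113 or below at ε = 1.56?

175

Require 48/(n·1.56²) ≤ 0.113, i.e. n ≥ 48/(0.113·1.56²) = 174.547.
The smallest integer n is 175.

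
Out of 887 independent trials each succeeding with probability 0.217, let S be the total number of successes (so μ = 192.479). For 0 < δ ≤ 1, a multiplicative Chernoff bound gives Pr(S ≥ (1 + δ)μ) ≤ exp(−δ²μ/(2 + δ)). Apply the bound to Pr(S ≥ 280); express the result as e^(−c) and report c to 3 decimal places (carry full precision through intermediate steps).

16.212

Write 280 = (1 + δ)μ, so δ = 280/192.479 − 1 = 0.4547041…
Then the exponent is δ²μ/(2 + δ) = (280 − μ)² / (μ·(2 + δ)) = 16.212203.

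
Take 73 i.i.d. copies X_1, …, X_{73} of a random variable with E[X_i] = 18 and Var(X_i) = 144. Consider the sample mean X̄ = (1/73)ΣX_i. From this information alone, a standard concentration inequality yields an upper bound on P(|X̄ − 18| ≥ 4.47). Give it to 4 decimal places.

With mean and variance of each term known, Chebyshev's inequality bounds the deviation of the sum (or sample mean).
Var(X̄) = Var(X_i)/n = 144/73 = 1.9726.
Chebyshev: P(|X̄ − 18| ≥ 4.47) ≤ Var(X̄)/(4.47)² = 144/(73·4.47²) = 0.0987.

0.0987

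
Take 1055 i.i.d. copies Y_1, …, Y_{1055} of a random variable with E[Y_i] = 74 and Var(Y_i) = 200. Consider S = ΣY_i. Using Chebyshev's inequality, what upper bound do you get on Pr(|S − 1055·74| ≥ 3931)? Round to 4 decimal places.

Var(S) = n·Var(Y_i) = 1055·200 = 211000.
Chebyshev: Pr(|S − 1055·74| ≥ 3931) ≤ Var(S)/3931² = 211000/15452761 = 0.0137.

0.0137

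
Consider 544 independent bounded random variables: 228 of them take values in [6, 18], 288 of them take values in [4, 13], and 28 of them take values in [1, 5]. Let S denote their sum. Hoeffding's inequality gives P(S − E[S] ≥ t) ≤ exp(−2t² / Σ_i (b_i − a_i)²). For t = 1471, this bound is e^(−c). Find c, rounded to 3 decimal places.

76.450

Σ(b_i − a_i)² = 228·12² + 288·9² + 28·4² = 56608.
c = 2t² / 56608 = 2·1471² / 56608 = 76.4500.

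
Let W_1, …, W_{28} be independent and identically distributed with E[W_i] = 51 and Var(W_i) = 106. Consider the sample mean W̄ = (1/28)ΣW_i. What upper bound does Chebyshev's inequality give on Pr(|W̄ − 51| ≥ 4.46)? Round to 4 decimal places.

0.1903

Var(W̄) = Var(W_i)/n = 106/28 = 3.7857.
Chebyshev: Pr(|W̄ − 51| ≥ 4.46) ≤ Var(W̄)/(4.46)² = 106/(28·4.46²) = 0.1903.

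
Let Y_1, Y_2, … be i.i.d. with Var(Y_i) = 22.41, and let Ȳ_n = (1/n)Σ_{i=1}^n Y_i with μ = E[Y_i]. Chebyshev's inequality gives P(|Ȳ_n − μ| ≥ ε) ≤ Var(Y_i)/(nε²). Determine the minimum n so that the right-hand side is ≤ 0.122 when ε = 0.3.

2041

Require 22.41/(n·0.3²) ≤ 0.122, i.e. n ≥ 22.41/(0.122·0.3²) = 2040.984.
The smallest integer n is 2041.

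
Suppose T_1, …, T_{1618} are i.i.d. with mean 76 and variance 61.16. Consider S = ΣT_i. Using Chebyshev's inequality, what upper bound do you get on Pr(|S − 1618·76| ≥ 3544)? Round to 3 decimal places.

0.008

Var(S) = n·Var(T_i) = 1618·61.16 = 98956.88.
Chebyshev: Pr(|S − 1618·76| ≥ 3544) ≤ Var(S)/3544² = 98956.88/12559936 = 0.0079.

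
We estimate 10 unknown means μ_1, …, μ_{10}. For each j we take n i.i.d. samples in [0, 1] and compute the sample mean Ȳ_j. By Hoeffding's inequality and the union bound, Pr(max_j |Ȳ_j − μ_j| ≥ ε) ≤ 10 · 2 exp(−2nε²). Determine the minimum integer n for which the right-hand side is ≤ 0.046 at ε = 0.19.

85

Need 2·10·exp(−2nε²) ≤ 0.046, i.e. exp(−2nε²) ≤ 0.046/20.
So 2nε² ≥ ln(20/0.046) = 6.074846.
Hence n ≥ 6.074846/(2·0.19²) = 84.139.
The smallest integer n is 85.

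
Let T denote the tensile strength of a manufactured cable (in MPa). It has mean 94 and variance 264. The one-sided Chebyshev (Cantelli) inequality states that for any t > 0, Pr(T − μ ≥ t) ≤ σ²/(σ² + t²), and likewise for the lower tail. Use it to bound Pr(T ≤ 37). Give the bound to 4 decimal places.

Here σ² = 264 and t = 57, so σ² + t² = 3513.
Cantelli's bound: 264/3513 = 0.0751.

0.0751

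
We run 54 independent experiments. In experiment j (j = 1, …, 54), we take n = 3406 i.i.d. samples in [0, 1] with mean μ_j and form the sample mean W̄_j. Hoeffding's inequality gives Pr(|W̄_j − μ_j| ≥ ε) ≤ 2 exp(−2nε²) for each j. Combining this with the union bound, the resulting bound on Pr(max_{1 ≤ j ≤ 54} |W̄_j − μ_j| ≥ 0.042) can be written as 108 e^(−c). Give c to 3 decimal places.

Union bound over the 54 events: Pr(max_{1 ≤ j ≤ 54} |W̄_j − μ_j| ≥ 0.042) ≤ 54·2·exp(−2nε²) = 108 exp(−2·3406·0.042²).
So c = 2·3406·0.042² = 12.0164.

12.016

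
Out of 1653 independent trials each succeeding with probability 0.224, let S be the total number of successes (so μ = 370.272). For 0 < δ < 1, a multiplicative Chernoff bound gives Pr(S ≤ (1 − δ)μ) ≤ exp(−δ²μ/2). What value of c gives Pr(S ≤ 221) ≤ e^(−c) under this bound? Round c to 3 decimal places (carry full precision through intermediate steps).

Write 221 = (1 − δ)μ, so δ = 1 − 221/370.272 = 0.4031415…
Then the exponent is δ²μ/2 = (μ − 221)²/(2μ) = 30.088867.

30.089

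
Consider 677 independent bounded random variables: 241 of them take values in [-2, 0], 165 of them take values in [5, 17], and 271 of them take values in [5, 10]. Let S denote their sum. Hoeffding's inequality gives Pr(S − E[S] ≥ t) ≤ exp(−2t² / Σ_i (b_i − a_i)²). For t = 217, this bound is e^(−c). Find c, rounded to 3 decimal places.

Σ(b_i − a_i)² = 241·2² + 165·12² + 271·5² = 31499.
c = 2t² / 31499 = 2·217² / 31499 = 2.9899.

2.990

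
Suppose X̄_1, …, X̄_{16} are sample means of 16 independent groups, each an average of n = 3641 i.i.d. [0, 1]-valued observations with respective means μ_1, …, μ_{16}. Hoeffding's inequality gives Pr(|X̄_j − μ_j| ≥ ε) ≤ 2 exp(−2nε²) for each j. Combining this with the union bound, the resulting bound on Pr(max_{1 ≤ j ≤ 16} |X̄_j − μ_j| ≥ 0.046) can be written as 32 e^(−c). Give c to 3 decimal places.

Union bound over the 16 events: Pr(max_{1 ≤ j ≤ 16} |X̄_j − μ_j| ≥ 0.046) ≤ 16·2·exp(−2nε²) = 32 exp(−2·3641·0.046²).
So c = 2·3641·0.046² = 15.4087.

15.409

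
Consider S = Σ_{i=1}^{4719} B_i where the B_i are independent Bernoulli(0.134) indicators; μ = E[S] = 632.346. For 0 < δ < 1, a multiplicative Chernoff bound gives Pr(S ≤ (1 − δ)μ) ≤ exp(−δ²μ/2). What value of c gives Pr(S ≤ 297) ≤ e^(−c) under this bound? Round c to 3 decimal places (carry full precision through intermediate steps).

Write 297 = (1 − δ)μ, so δ = 1 − 297/632.346 = 0.5303204…
Then the exponent is δ²μ/2 = (μ − 297)²/(2μ) = 88.920417.

88.920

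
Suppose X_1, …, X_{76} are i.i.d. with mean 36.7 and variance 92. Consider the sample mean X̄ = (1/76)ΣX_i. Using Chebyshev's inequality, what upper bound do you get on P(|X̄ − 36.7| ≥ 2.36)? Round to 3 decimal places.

Var(X̄) = Var(X_i)/n = 92/76 = 1.2105.
Chebyshev: P(|X̄ − 36.7| ≥ 2.36) ≤ Var(X̄)/(2.36)² = 92/(76·2.36²) = 0.2173.

0.217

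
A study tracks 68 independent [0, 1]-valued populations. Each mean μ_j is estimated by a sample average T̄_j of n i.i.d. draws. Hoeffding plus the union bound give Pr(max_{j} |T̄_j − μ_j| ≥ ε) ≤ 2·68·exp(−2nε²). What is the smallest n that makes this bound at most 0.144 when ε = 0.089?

Need 2·68·exp(−2nε²) ≤ 0.144, i.e. exp(−2nε²) ≤ 0.144/136.
So 2nε² ≥ ln(136/0.144) = 6.850597.
Hence n ≥ 6.850597/(2·0.089²) = 432.433.
The smallest integer n is 433.

433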